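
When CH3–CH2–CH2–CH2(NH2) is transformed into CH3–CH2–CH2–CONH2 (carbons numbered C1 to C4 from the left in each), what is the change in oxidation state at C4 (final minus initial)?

+4

Before: C4 has 1 bond to C, 2 bonds to H, 1 bond to N → oxidation state -1.
After: C4 has 1 bond to C, 2 bonds to O, 1 bond to N → oxidation state +3.
Δ = +3 − (-1) = +4, so this is an oxidation at C4.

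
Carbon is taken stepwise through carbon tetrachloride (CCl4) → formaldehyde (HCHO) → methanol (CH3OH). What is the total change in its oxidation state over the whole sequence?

Carbon oxidation states along the series — carbon tetrachloride: +4, formaldehyde: 0, methanol: -2.
Net change = -2 − (+4) = -6.

-6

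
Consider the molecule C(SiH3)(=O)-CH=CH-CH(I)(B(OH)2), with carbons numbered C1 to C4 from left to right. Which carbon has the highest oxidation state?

Tallying each carbon's bonds:
C1: 1C, 2O, 1Si → 0 + 2 − 1 = +1
C2: 3C, 1H → 0 − 1 = -1
C3: 3C, 1H → 0 − 1 = -1
C4: 1C, 1H, 1I, 1B → 0 − 1 + 1 − 1 = -1
The most oxidised carbon is C1 at +1.

C1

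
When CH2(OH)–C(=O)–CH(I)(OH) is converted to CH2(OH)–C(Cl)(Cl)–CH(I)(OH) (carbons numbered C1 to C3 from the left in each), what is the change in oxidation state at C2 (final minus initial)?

Before: C2 has 2 bonds to C, 2 bonds to O → oxidation state +2.
After: C2 has 2 bonds to C, 2 bonds to Cl → oxidation state +2.
Δ = +2 − (+2) = 0, so no net redox change at C2.

0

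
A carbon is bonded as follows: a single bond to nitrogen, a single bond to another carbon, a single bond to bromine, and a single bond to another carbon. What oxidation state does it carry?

+2

The carbon has one bond to C (0), one bond to C (0), one bond to N (+1), one bond to Br (+1).
Oxidation state = 0 + 0 + 1 + 1 = +2.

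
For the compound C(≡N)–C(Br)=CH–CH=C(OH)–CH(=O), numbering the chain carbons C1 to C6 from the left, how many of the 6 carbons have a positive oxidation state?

4

Count +1 for every bond to an atom more electronegative than carbon and −1 for every bond to one less electronegative; C–C bonds are 0. Tallying each carbon:
C1: 1C, 3N → 0 + 3 = +3
C2: 3C, 1Br → 0 + 1 = +1
C3: 3C, 1H → 0 − 1 = -1
C4: 3C, 1H → 0 − 1 = -1
C5: 3C, 1O → 0 + 1 = +1
C6: 1C, 1H, 2O → 0 − 1 + 2 = +1
4 carbons (C1, C2, C5, C6) meet the condition.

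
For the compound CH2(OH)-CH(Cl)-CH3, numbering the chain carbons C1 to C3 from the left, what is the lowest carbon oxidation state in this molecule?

Assign +1 per bond to O/N/halogen, −1 per bond to H or an electropositive element, and 0 per bond to carbon. Tallying each carbon:
C1: 1C, 2H, 1O → 0 − 2 + 1 = -1
C2: 2C, 1H, 1Cl → 0 − 1 + 1 = 0
C3: 1C, 3H → 0 − 3 = -3
The lowest value is -3.

-3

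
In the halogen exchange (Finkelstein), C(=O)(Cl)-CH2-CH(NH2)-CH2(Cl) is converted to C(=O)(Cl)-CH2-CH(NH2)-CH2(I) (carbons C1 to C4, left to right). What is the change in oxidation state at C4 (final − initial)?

Before: C4 has 1 bond to C, 2 bonds to H, 1 bond to Cl → oxidation state -1.
After: C4 has 1 bond to C, 2 bonds to H, 1 bond to I → oxidation state -1.
Δ = -1 − (-1) = 0, so no net redox change at C4.

0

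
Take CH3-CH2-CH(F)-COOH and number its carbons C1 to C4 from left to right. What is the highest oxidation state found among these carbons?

+3

Assign +1 per bond to O/N/halogen, −1 per bond to H or an electropositive element, and 0 per bond to carbon. Tallying each carbon:
C1: 1C, 3H → 0 − 3 = -3
C2: 2C, 2H → 0 − 2 = -2
C3: 2C, 1H, 1F → 0 − 1 + 1 = 0
C4: 1C, 3O → 0 + 3 = +3
The highest value is +3.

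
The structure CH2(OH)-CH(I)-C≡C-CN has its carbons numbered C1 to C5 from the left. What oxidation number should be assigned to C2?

0

Bonds to more-electronegative neighbours contribute +1 each, bonds to H or metals contribute −1 each, and C–C bonds contribute 0.
C2 has one bond to C (0), one bond to C (0), one bond to H (-1), one bond to I (+1).
Oxidation state = 0 + 0 − 1 + 1 = 0.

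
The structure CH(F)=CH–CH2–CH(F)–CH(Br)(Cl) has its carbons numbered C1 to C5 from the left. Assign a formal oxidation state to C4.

C4 has one bond to C (0), one bond to C (0), one bond to F (+1), one bond to H (-1).
Oxidation state = 0 + 0 + 1 − 1 = 0.

0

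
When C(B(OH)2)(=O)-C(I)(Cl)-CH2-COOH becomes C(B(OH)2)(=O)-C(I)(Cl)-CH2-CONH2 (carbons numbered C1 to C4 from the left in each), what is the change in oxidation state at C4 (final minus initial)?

Before: C4 has 1 bond to C, 3 bonds to O → oxidation state +3.
After: C4 has 1 bond to C, 2 bonds to O, 1 bond to N → oxidation state +3.
Δ = +3 − (+3) = 0, so no net redox change at C4.

0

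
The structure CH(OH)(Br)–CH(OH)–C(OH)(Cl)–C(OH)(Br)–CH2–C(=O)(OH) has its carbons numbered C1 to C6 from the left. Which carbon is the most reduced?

Tallying each carbon's bonds:
C1: 1C, 1H, 1O, 1Br → 0 − 1 + 1 + 1 = +1
C2: 2C, 1H, 1O → 0 − 1 + 1 = 0
C3: 2C, 1O, 1Cl → 0 + 1 + 1 = +2
C4: 2C, 1O, 1Br → 0 + 1 + 1 = +2
C5: 2C, 2H → 0 − 2 = -2
C6: 1C, 3O → 0 + 3 = +3
The most reduced carbon is C5 at -2.

C5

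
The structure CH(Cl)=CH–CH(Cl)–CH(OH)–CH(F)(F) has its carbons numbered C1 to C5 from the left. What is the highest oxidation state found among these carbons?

+1

Each bond to a more electronegative atom (O, N, halogen) counts +1, each bond to a less electronegative atom (H, metal, B, Si) counts −1, and each C–C bond counts 0. Tallying each carbon:
C1: 2C, 1H, 1Cl → 0 − 1 + 1 = 0
C2: 3C, 1H → 0 − 1 = -1
C3: 2C, 1H, 1Cl → 0 − 1 + 1 = 0
C4: 2C, 1H, 1O → 0 − 1 + 1 = 0
C5: 1C, 1H, 2F → 0 − 1 + 2 = +1
The highest value is +1.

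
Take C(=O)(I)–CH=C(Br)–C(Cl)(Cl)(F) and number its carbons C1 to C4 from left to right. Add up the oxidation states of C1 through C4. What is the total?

Count +1 for every bond to an atom more electronegative than carbon and −1 for every bond to one less electronegative; C–C bonds are 0. Tallying each carbon:
C1: 1C, 2O, 1I → 0 + 2 + 1 = +3
C2: 3C, 1H → 0 − 1 = -1
C3: 3C, 1Br → 0 + 1 = +1
C4: 1C, 1F, 2Cl → 0 + 1 + 2 = +3
Sum = +3 − 1 + 1 + 3 = +6.

+6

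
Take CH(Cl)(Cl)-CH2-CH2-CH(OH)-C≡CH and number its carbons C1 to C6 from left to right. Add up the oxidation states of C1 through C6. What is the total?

Each bond to a more electronegative atom (O, N, halogen) counts +1, each bond to a less electronegative atom (H, metal, B, Si) counts −1, and each C–C bond counts 0. Tallying each carbon:
C1: 1C, 1H, 2Cl → 0 − 1 + 2 = +1
C2: 2C, 2H → 0 − 2 = -2
C3: 2C, 2H → 0 − 2 = -2
C4: 2C, 1H, 1O → 0 − 1 + 1 = 0
C5: 4C → 0 = 0
C6: 3C, 1H → 0 − 1 = -1
Sum = +1 − 2 − 2 + 0 + 0 − 1 = -4.

-4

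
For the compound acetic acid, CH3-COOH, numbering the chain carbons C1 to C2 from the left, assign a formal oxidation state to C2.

+3

C2 has a double bond to O (2×+1 = +2), one bond to O (+1), one bond to C (0).
Oxidation state = +2 + 1 + 0 = +3.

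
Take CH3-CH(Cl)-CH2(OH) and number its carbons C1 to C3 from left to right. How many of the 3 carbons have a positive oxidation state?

0

Tallying each carbon's bonds:
C1: 1C, 3H → 0 − 3 = -3
C2: 2C, 1H, 1Cl → 0 − 1 + 1 = 0
C3: 1C, 2H, 1O → 0 − 2 + 1 = -1
0 carbons meet the condition.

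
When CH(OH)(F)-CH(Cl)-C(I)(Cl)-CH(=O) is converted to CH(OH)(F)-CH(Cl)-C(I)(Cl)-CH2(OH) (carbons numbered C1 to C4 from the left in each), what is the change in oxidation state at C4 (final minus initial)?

Before: C4 has 1 bond to C, 1 bond to H, 2 bonds to O → oxidation state +1.
After: C4 has 1 bond to C, 2 bonds to H, 1 bond to O → oxidation state -1.
Δ = -1 − (+1) = -2, so this is a reduction at C4.

-2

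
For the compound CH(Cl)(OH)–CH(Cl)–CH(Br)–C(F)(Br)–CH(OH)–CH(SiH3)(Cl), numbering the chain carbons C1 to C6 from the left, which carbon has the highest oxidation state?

Tallying each carbon's bonds:
C1: 1C, 1H, 1O, 1Cl → 0 − 1 + 1 + 1 = +1
C2: 2C, 1H, 1Cl → 0 − 1 + 1 = 0
C3: 2C, 1H, 1Br → 0 − 1 + 1 = 0
C4: 2C, 1F, 1Br → 0 + 1 + 1 = +2
C5: 2C, 1H, 1O → 0 − 1 + 1 = 0
C6: 1C, 1H, 1Cl, 1Si → 0 − 1 + 1 − 1 = -1
The most oxidised carbon is C4 at +2.

C4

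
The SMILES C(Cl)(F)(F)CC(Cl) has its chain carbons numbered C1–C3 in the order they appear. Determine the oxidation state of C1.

+3

C1 has one bond to C (0), one bond to Cl (+1), one bond to F (+1), one bond to F (+1).
Oxidation state = 0 + 1 + 1 + 1 = +3.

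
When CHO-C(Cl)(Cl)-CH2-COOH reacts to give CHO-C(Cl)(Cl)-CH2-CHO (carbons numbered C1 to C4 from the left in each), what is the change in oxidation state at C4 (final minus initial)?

Before: C4 has 1 bond to C, 3 bonds to O → oxidation state +3.
After: C4 has 1 bond to C, 1 bond to H, 2 bonds to O → oxidation state +1.
Δ = +1 − (+3) = -2, so this is a reduction at C4.

-2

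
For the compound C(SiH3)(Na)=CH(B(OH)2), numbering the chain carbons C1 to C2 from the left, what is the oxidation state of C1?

-2

Bonds to more-electronegative neighbours contribute +1 each, bonds to H or metals contribute −1 each, and C–C bonds contribute 0.
C1 has a double bond to C (2×0 = 0), one bond to Si (-1), one bond to Na (-1).
Oxidation state = 0 − 1 − 1 = -2.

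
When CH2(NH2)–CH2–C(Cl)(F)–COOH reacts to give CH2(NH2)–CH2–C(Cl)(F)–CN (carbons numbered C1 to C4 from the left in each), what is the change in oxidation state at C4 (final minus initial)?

Before: C4 has 1 bond to C, 3 bonds to O → oxidation state +3.
After: C4 has 1 bond to C, 3 bonds to N → oxidation state +3.
Δ = +3 − (+3) = 0, so no net redox change at C4.

0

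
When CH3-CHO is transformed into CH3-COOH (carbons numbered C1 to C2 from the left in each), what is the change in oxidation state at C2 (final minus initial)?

+2

Before: C2 has 1 bond to C, 1 bond to H, 2 bonds to O → oxidation state +1.
After: C2 has 1 bond to C, 3 bonds to O → oxidation state +3.
Δ = +3 − (+1) = +2, so this is an oxidation at C2.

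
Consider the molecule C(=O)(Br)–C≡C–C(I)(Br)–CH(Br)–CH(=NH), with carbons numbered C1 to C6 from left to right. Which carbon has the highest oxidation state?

C1

Assign +1 per bond to O/N/halogen, −1 per bond to H or an electropositive element, and 0 per bond to carbon. Tallying each carbon:
C1: 1C, 2O, 1Br → 0 + 2 + 1 = +3
C2: 4C → 0 = 0
C3: 4C → 0 = 0
C4: 2C, 1Br, 1I → 0 + 1 + 1 = +2
C5: 2C, 1H, 1Br → 0 − 1 + 1 = 0
C6: 1C, 1H, 2N → 0 − 1 + 2 = +1
The most oxidised carbon is C1 at +3.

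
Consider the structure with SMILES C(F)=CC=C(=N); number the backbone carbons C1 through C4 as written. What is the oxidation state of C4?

Count +1 for every bond to an atom more electronegative than carbon and −1 for every bond to one less electronegative; C–C bonds are 0.
C4 has a double bond to C (2×0 = 0), a double bond to N (2×+1 = +2).
Oxidation state = 0 + 2 = +2.

+2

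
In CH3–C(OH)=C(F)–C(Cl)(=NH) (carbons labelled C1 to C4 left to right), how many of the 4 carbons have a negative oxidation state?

Tallying each carbon's bonds:
C1: 1C, 3H → 0 − 3 = -3
C2: 3C, 1O → 0 + 1 = +1
C3: 3C, 1F → 0 + 1 = +1
C4: 1C, 2N, 1Cl → 0 + 2 + 1 = +3
1 carbon (C1) meets the condition.

1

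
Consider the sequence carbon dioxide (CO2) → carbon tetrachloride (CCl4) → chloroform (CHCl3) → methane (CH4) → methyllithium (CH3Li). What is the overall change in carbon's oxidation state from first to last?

Carbon oxidation states along the series — carbon dioxide: +4, carbon tetrachloride: +4, chloroform: +2, methane: -4, methyllithium: -4.
Net change = -4 − (+4) = -8.

-8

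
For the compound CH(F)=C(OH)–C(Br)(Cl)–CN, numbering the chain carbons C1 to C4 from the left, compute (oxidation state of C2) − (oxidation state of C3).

-1

C2: 3C, 1O → 0 + 1 = +1
C3: 2C, 1Cl, 1Br → 0 + 1 + 1 = +2
Difference: +1 − (+2) = -1.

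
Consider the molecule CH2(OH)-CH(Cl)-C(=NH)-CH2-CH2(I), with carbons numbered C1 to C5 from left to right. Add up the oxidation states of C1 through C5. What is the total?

-2

Tallying each carbon's bonds:
C1: 1C, 2H, 1O → 0 − 2 + 1 = -1
C2: 2C, 1H, 1Cl → 0 − 1 + 1 = 0
C3: 2C, 2N → 0 + 2 = +2
C4: 2C, 2H → 0 − 2 = -2
C5: 1C, 2H, 1I → 0 − 2 + 1 = -1
Sum = -1 + 0 + 2 − 2 − 1 = -2.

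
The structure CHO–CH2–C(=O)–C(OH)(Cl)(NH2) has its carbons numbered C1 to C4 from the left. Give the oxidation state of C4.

C4 has one bond to C (0), one bond to O (+1), one bond to Cl (+1), one bond to N (+1).
Oxidation state = 0 + 1 + 1 + 1 = +3.

+3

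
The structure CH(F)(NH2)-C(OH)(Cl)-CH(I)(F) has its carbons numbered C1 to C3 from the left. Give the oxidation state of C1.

+1

Assign +1 per bond to O/N/halogen, −1 per bond to H or an electropositive element, and 0 per bond to carbon.
C1 has one bond to C (0), one bond to F (+1), one bond to H (-1), one bond to N (+1).
Oxidation state = 0 + 1 − 1 + 1 = +1.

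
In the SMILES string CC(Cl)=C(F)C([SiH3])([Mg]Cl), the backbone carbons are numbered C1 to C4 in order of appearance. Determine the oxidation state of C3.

+1

C3 has a double bond to C (2×0 = 0), one bond to C (0), one bond to F (+1).
Oxidation state = 0 + 0 + 1 = +1.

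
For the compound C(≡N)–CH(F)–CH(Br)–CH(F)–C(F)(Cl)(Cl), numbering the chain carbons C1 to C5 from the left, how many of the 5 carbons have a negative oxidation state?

Assign +1 per bond to O/N/halogen, −1 per bond to H or an electropositive element, and 0 per bond to carbon. Tallying each carbon:
C1: 1C, 3N → 0 + 3 = +3
C2: 2C, 1H, 1F → 0 − 1 + 1 = 0
C3: 2C, 1H, 1Br → 0 − 1 + 1 = 0
C4: 2C, 1H, 1F → 0 − 1 + 1 = 0
C5: 1C, 1F, 2Cl → 0 + 1 + 2 = +3
0 carbons meet the condition.

0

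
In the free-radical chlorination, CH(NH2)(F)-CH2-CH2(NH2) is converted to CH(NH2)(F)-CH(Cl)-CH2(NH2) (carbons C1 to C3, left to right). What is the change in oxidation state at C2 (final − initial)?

+2

Before: C2 has 2 bonds to C, 2 bonds to H → oxidation state -2.
After: C2 has 2 bonds to C, 1 bond to H, 1 bond to Cl → oxidation state 0.
Δ = 0 − (-2) = +2, so this is an oxidation at C2.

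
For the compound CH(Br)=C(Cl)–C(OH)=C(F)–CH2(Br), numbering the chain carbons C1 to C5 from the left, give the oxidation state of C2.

+1

C2 has a double bond to C (2×0 = 0), one bond to C (0), one bond to Cl (+1).
Oxidation state = 0 + 0 + 1 = +1.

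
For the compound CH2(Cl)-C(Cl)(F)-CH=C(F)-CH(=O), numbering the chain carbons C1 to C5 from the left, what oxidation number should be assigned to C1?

Each bond to a more electronegative atom (O, N, halogen) counts +1, each bond to a less electronegative atom (H, metal, B, Si) counts −1, and each C–C bond counts 0.
C1 has one bond to C (0), one bond to Cl (+1), one bond to H (-1), one bond to H (-1).
Oxidation state = 0 + 1 − 1 − 1 = -1.

-1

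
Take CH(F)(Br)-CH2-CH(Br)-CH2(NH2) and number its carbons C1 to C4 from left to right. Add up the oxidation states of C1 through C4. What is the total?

Assign +1 per bond to O/N/halogen, −1 per bond to H or an electropositive element, and 0 per bond to carbon. Tallying each carbon:
C1: 1C, 1H, 1F, 1Br → 0 − 1 + 1 + 1 = +1
C2: 2C, 2H → 0 − 2 = -2
C3: 2C, 1H, 1Br → 0 − 1 + 1 = 0
C4: 1C, 2H, 1N → 0 − 2 + 1 = -1
Sum = +1 − 2 + 0 − 1 = -2.

-2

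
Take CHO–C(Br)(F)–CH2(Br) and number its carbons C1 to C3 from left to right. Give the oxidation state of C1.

Bonds to more-electronegative neighbours contribute +1 each, bonds to H or metals contribute −1 each, and C–C bonds contribute 0.
C1 has one bond to C (0), one bond to H (-1), a double bond to O (2×+1 = +2).
Oxidation state = 0 − 1 + 2 = +1.

+1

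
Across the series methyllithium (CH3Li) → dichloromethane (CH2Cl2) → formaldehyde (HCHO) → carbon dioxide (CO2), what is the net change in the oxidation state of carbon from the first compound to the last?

+8

Carbon oxidation states along the series — methyllithium: -4, dichloromethane: 0, formaldehyde: 0, carbon dioxide: +4.
Net change = +4 − (-4) = +8.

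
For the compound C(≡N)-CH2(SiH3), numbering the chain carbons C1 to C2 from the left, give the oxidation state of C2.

-3

Bonds to more-electronegative neighbours contribute +1 each, bonds to H or metals contribute −1 each, and C–C bonds contribute 0.
C2 has one bond to C (0), one bond to H (-1), one bond to H (-1), one bond to Si (-1).
Oxidation state = 0 − 1 − 1 − 1 = -3.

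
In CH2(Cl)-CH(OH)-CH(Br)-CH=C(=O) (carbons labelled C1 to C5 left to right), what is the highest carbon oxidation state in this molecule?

+2

Bonds to more-electronegative neighbours contribute +1 each, bonds to H or metals contribute −1 each, and C–C bonds contribute 0. Tallying each carbon:
C1: 1C, 2H, 1Cl → 0 − 2 + 1 = -1
C2: 2C, 1H, 1O → 0 − 1 + 1 = 0
C3: 2C, 1H, 1Br → 0 − 1 + 1 = 0
C4: 3C, 1H → 0 − 1 = -1
C5: 2C, 2O → 0 + 2 = +2
The highest value is +2.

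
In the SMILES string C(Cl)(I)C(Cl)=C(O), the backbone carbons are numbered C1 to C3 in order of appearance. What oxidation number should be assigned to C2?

C2 has one bond to C (0), a double bond to C (2×0 = 0), one bond to Cl (+1).
Oxidation state = 0 + 0 + 1 = +1.

+1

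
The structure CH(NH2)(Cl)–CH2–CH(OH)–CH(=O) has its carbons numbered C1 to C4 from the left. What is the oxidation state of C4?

+1

Each bond to a more electronegative atom (O, N, halogen) counts +1, each bond to a less electronegative atom (H, metal, B, Si) counts −1, and each C–C bond counts 0.
C4 has one bond to C (0), one bond to H (-1), a double bond to O (2×+1 = +2).
Oxidation state = 0 − 1 + 2 = +1.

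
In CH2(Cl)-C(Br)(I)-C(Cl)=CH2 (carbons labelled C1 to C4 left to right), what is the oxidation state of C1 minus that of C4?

+1

C1: 1C, 2H, 1Cl → 0 − 2 + 1 = -1
C4: 2C, 2H → 0 − 2 = -2
Difference: -1 − (-2) = +1.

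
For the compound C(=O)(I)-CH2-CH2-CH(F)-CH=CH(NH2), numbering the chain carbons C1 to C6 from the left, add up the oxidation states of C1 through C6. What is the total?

Tallying each carbon's bonds:
C1: 1C, 2O, 1I → 0 + 2 + 1 = +3
C2: 2C, 2H → 0 − 2 = -2
C3: 2C, 2H → 0 − 2 = -2
C4: 2C, 1H, 1F → 0 − 1 + 1 = 0
C5: 3C, 1H → 0 − 1 = -1
C6: 2C, 1H, 1N → 0 − 1 + 1 = 0
Sum = +3 − 2 − 2 + 0 − 1 + 0 = -2.

-2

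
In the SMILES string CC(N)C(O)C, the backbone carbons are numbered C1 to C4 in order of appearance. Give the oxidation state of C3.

0

Count +1 for every bond to an atom more electronegative than carbon and −1 for every bond to one less electronegative; C–C bonds are 0.
C3 has one bond to C (0), one bond to C (0), one bond to H (-1), one bond to O (+1).
Oxidation state = 0 + 0 − 1 + 1 = 0.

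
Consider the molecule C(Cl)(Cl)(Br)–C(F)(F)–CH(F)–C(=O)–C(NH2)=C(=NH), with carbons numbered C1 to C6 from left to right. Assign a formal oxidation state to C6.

C6 has a double bond to C (2×0 = 0), a double bond to N (2×+1 = +2).
Oxidation state = 0 + 2 = +2.

+2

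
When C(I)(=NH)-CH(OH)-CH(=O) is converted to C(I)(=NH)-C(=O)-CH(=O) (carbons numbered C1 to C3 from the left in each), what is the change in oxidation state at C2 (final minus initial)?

Before: C2 has 2 bonds to C, 1 bond to H, 1 bond to O → oxidation state 0.
After: C2 has 2 bonds to C, 2 bonds to O → oxidation state +2.
Δ = +2 − (0) = +2, so this is an oxidation at C2.

+2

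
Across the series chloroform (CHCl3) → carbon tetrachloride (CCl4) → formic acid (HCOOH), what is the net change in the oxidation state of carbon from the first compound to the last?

Carbon oxidation states along the series — chloroform: +2, carbon tetrachloride: +4, formic acid: +2.
Net change = +2 − (+2) = 0.

0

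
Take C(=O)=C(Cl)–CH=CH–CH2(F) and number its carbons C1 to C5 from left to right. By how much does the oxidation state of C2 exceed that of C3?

+2

C2: 3C, 1Cl → 0 + 1 = +1
C3: 3C, 1H → 0 − 1 = -1
Difference: +1 − (-1) = +2.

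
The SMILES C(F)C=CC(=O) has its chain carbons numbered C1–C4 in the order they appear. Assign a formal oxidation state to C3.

-1

Assign +1 per bond to O/N/halogen, −1 per bond to H or an electropositive element, and 0 per bond to carbon.
C3 has a double bond to C (2×0 = 0), one bond to C (0), one bond to H (-1).
Oxidation state = 0 + 0 − 1 = -1.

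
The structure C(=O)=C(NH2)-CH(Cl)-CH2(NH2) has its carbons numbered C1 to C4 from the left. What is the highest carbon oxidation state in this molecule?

+2

Assign +1 per bond to O/N/halogen, −1 per bond to H or an electropositive element, and 0 per bond to carbon. Tallying each carbon:
C1: 2C, 2O → 0 + 2 = +2
C2: 3C, 1N → 0 + 1 = +1
C3: 2C, 1H, 1Cl → 0 − 1 + 1 = 0
C4: 1C, 2H, 1N → 0 − 2 + 1 = -1
The highest value is +2.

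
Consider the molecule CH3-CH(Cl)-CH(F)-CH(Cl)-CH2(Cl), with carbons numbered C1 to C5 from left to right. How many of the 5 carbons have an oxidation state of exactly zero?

Bonds to more-electronegative neighbours contribute +1 each, bonds to H or metals contribute −1 each, and C–C bonds contribute 0. Tallying each carbon:
C1: 1C, 3H → 0 − 3 = -3
C2: 2C, 1H, 1Cl → 0 − 1 + 1 = 0
C3: 2C, 1H, 1F → 0 − 1 + 1 = 0
C4: 2C, 1H, 1Cl → 0 − 1 + 1 = 0
C5: 1C, 2H, 1Cl → 0 − 2 + 1 = -1
3 carbons (C2, C3, C4) meet the condition.

3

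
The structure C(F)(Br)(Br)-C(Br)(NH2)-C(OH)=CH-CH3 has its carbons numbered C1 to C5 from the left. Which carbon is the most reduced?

C5

Assign +1 per bond to O/N/halogen, −1 per bond to H or an electropositive element, and 0 per bond to carbon. Tallying each carbon:
C1: 1C, 1F, 2Br → 0 + 1 + 2 = +3
C2: 2C, 1N, 1Br → 0 + 1 + 1 = +2
C3: 3C, 1O → 0 + 1 = +1
C4: 3C, 1H → 0 − 1 = -1
C5: 1C, 3H → 0 − 3 = -3
The most reduced carbon is C5 at -3.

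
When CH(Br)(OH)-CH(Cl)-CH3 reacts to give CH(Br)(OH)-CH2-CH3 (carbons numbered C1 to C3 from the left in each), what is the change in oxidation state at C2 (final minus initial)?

-2

Before: C2 has 2 bonds to C, 1 bond to H, 1 bond to Cl → oxidation state 0.
After: C2 has 2 bonds to C, 2 bonds to H → oxidation state -2.
Δ = -2 − (0) = -2, so this is a reduction at C2.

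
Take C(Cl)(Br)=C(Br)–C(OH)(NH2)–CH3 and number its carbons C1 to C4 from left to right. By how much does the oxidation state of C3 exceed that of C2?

C3: 2C, 1O, 1N → 0 + 1 + 1 = +2
C2: 3C, 1Br → 0 + 1 = +1
Difference: +2 − (+1) = +1.

+1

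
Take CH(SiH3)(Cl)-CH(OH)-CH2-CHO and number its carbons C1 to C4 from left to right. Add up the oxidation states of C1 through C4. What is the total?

Tallying each carbon's bonds:
C1: 1C, 1H, 1Cl, 1Si → 0 − 1 + 1 − 1 = -1
C2: 2C, 1H, 1O → 0 − 1 + 1 = 0
C3: 2C, 2H → 0 − 2 = -2
C4: 1C, 1H, 2O → 0 − 1 + 2 = +1
Sum = -1 + 0 − 2 + 1 = -2.

-2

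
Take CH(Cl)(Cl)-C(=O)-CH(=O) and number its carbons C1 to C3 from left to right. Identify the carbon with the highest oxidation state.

C2

Tallying each carbon's bonds:
C1: 1C, 1H, 2Cl → 0 − 1 + 2 = +1
C2: 2C, 2O → 0 + 2 = +2
C3: 1C, 1H, 2O → 0 − 1 + 2 = +1
The most oxidised carbon is C2 at +2.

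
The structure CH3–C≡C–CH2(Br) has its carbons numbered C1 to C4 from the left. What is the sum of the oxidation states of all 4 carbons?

-4

Tallying each carbon's bonds:
C1: 1C, 3H → 0 − 3 = -3
C2: 4C → 0 = 0
C3: 4C → 0 = 0
C4: 1C, 2H, 1Br → 0 − 2 + 1 = -1
Sum = -3 + 0 + 0 − 1 = -4.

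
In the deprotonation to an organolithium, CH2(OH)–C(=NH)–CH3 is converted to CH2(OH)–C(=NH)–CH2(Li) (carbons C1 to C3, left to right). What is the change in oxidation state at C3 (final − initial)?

0

Before: C3 has 1 bond to C, 3 bonds to H → oxidation state -3.
After: C3 has 1 bond to C, 2 bonds to H, 1 bond to Li → oxidation state -3.
Δ = -3 − (-3) = 0, so no net redox change at C3.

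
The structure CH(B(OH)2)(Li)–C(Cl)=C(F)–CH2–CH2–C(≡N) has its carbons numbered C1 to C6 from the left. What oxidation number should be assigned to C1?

-3

Assign +1 per bond to O/N/halogen, −1 per bond to H or an electropositive element, and 0 per bond to carbon.
C1 has one bond to C (0), one bond to B (-1), one bond to H (-1), one bond to Li (-1).
Oxidation state = 0 − 1 − 1 − 1 = -3.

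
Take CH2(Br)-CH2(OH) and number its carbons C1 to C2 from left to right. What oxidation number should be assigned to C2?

Count +1 for every bond to an atom more electronegative than carbon and −1 for every bond to one less electronegative; C–C bonds are 0.
C2 has one bond to C (0), one bond to H (-1), one bond to O (+1), one bond to H (-1).
Oxidation state = 0 − 1 + 1 − 1 = -1.

-1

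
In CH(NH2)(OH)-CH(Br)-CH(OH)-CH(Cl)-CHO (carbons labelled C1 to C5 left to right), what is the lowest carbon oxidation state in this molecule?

0

Count +1 for every bond to an atom more electronegative than carbon and −1 for every bond to one less electronegative; C–C bonds are 0. Tallying each carbon:
C1: 1C, 1H, 1O, 1N → 0 − 1 + 1 + 1 = +1
C2: 2C, 1H, 1Br → 0 − 1 + 1 = 0
C3: 2C, 1H, 1O → 0 − 1 + 1 = 0
C4: 2C, 1H, 1Cl → 0 − 1 + 1 = 0
C5: 1C, 1H, 2O → 0 − 1 + 2 = +1
The lowest value is 0.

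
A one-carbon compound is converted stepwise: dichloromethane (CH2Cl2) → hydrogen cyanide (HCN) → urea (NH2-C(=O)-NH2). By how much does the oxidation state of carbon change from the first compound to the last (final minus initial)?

+4

Carbon oxidation states along the series — dichloromethane: 0, hydrogen cyanide: +2, urea: +4.
Net change = +4 − (0) = +4.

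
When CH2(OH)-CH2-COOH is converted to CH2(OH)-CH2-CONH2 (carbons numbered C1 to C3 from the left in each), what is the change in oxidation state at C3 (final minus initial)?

Before: C3 has 1 bond to C, 3 bonds to O → oxidation state +3.
After: C3 has 1 bond to C, 2 bonds to O, 1 bond to N → oxidation state +3.
Δ = +3 − (+3) = 0, so no net redox change at C3.

0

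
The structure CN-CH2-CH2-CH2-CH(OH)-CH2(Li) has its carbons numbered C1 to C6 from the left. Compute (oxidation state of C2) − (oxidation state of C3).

0

C2: 2C, 2H → 0 − 2 = -2
C3: 2C, 2H → 0 − 2 = -2
Difference: -2 − (-2) = 0.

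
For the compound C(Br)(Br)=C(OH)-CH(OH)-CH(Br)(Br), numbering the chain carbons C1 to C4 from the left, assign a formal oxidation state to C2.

+1

C2 has a double bond to C (2×0 = 0), one bond to C (0), one bond to O (+1).
Oxidation state = 0 + 0 + 1 = +1.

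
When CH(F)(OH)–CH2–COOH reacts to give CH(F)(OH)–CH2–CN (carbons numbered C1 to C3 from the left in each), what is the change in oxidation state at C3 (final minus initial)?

0

Before: C3 has 1 bond to C, 3 bonds to O → oxidation state +3.
After: C3 has 1 bond to C, 3 bonds to N → oxidation state +3.
Δ = +3 − (+3) = 0, so no net redox change at C3.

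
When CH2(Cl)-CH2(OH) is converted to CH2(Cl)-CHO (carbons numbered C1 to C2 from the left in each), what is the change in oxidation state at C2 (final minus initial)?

Before: C2 has 1 bond to C, 2 bonds to H, 1 bond to O → oxidation state -1.
After: C2 has 1 bond to C, 1 bond to H, 2 bonds to O → oxidation state +1.
Δ = +1 − (-1) = +2, so this is an oxidation at C2.

+2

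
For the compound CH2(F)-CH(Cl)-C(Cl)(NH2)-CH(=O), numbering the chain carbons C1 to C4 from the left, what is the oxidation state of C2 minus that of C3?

C2: 2C, 1H, 1Cl → 0 − 1 + 1 = 0
C3: 2C, 1N, 1Cl → 0 + 1 + 1 = +2
Difference: 0 − (+2) = -2.

-2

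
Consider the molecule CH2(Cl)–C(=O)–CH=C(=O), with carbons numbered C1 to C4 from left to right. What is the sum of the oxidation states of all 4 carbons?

+2

Tallying each carbon's bonds:
C1: 1C, 2H, 1Cl → 0 − 2 + 1 = -1
C2: 2C, 2O → 0 + 2 = +2
C3: 3C, 1H → 0 − 1 = -1
C4: 2C, 2O → 0 + 2 = +2
Sum = -1 + 2 − 1 + 2 = +2.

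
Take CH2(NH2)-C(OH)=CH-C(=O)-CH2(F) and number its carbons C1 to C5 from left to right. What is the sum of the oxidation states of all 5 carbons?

0

Tallying each carbon's bonds:
C1: 1C, 2H, 1N → 0 − 2 + 1 = -1
C2: 3C, 1O → 0 + 1 = +1
C3: 3C, 1H → 0 − 1 = -1
C4: 2C, 2O → 0 + 2 = +2
C5: 1C, 2H, 1F → 0 − 2 + 1 = -1
Sum = -1 + 1 − 1 + 2 − 1 = 0.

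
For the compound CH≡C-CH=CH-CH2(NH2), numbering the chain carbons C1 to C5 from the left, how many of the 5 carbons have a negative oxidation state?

4

Tallying each carbon's bonds:
C1: 3C, 1H → 0 − 1 = -1
C2: 4C → 0 = 0
C3: 3C, 1H → 0 − 1 = -1
C4: 3C, 1H → 0 − 1 = -1
C5: 1C, 2H, 1N → 0 − 2 + 1 = -1
4 carbons (C1, C3, C4, C5) meet the condition.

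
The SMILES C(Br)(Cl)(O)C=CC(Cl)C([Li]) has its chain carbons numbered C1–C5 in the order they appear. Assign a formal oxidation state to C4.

0

Count +1 for every bond to an atom more electronegative than carbon and −1 for every bond to one less electronegative; C–C bonds are 0.
C4 has one bond to C (0), one bond to C (0), one bond to Cl (+1), one bond to H (-1).
Oxidation state = 0 + 0 + 1 − 1 = 0.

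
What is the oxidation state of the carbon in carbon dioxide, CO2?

+4

Each bond to a more electronegative atom (O, N, halogen) counts +1, each bond to a less electronegative atom (H, metal, B, Si) counts −1, and each C–C bond counts 0.
The carbon has a double bond to O (2×+1 = +2), a double bond to O (2×+1 = +2).
Oxidation state = +2 + 2 = +4.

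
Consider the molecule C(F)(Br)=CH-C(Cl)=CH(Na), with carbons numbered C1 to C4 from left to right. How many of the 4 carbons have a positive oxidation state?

2

Each bond to a more electronegative atom (O, N, halogen) counts +1, each bond to a less electronegative atom (H, metal, B, Si) counts −1, and each C–C bond counts 0. Tallying each carbon:
C1: 2C, 1F, 1Br → 0 + 1 + 1 = +2
C2: 3C, 1H → 0 − 1 = -1
C3: 3C, 1Cl → 0 + 1 = +1
C4: 2C, 1H, 1Na → 0 − 1 − 1 = -2
2 carbons (C1, C3) meet the condition.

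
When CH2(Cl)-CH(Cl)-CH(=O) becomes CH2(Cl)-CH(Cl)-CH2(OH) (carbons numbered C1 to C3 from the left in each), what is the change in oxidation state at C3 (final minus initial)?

Before: C3 has 1 bond to C, 1 bond to H, 2 bonds to O → oxidation state +1.
After: C3 has 1 bond to C, 2 bonds to H, 1 bond to O → oxidation state -1.
Δ = -1 − (+1) = -2, so this is a reduction at C3.

-2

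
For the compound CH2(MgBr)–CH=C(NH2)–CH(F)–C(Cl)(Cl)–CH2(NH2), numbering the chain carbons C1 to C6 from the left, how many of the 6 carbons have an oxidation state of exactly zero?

1

Count +1 for every bond to an atom more electronegative than carbon and −1 for every bond to one less electronegative; C–C bonds are 0. Tallying each carbon:
C1: 1C, 2H, 1Mg → 0 − 2 − 1 = -3
C2: 3C, 1H → 0 − 1 = -1
C3: 3C, 1N → 0 + 1 = +1
C4: 2C, 1H, 1F → 0 − 1 + 1 = 0
C5: 2C, 2Cl → 0 + 2 = +2
C6: 1C, 2H, 1N → 0 − 2 + 1 = -1
1 carbon (C4) meets the condition.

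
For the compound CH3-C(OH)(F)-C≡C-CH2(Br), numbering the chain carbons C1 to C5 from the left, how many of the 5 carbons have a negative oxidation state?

2

Bonds to more-electronegative neighbours contribute +1 each, bonds to H or metals contribute −1 each, and C–C bonds contribute 0. Tallying each carbon:
C1: 1C, 3H → 0 − 3 = -3
C2: 2C, 1O, 1F → 0 + 1 + 1 = +2
C3: 4C → 0 = 0
C4: 4C → 0 = 0
C5: 1C, 2H, 1Br → 0 − 2 + 1 = -1
2 carbons (C1, C5) meet the condition.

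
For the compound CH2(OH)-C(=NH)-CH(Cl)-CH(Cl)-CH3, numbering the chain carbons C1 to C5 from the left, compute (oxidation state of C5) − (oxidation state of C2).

-5

C5: 1C, 3H → 0 − 3 = -3
C2: 2C, 2N → 0 + 2 = +2
Difference: -3 − (+2) = -5.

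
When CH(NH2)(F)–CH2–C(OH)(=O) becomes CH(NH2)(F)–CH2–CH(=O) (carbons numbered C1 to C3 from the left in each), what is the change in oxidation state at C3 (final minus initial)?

Before: C3 has 1 bond to C, 3 bonds to O → oxidation state +3.
After: C3 has 1 bond to C, 1 bond to H, 2 bonds to O → oxidation state +1.
Δ = +1 − (+3) = -2, so this is a reduction at C3.

-2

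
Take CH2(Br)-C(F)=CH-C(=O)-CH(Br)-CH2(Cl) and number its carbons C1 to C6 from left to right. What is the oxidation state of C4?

Bonds to more-electronegative neighbours contribute +1 each, bonds to H or metals contribute −1 each, and C–C bonds contribute 0.
C4 has one bond to C (0), one bond to C (0), a double bond to O (2×+1 = +2).
Oxidation state = 0 + 0 + 2 = +2.

+2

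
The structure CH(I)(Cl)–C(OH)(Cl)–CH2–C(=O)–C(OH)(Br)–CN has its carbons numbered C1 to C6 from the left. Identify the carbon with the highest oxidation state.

C6

Count +1 for every bond to an atom more electronegative than carbon and −1 for every bond to one less electronegative; C–C bonds are 0. Tallying each carbon:
C1: 1C, 1H, 1Cl, 1I → 0 − 1 + 1 + 1 = +1
C2: 2C, 1O, 1Cl → 0 + 1 + 1 = +2
C3: 2C, 2H → 0 − 2 = -2
C4: 2C, 2O → 0 + 2 = +2
C5: 2C, 1O, 1Br → 0 + 1 + 1 = +2
C6: 1C, 3N → 0 + 3 = +3
The most oxidised carbon is C6 at +3.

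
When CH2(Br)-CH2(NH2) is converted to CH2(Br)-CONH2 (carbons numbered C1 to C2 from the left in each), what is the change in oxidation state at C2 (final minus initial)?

+4

Before: C2 has 1 bond to C, 2 bonds to H, 1 bond to N → oxidation state -1.
After: C2 has 1 bond to C, 2 bonds to O, 1 bond to N → oxidation state +3.
Δ = +3 − (-1) = +4, so this is an oxidation at C2.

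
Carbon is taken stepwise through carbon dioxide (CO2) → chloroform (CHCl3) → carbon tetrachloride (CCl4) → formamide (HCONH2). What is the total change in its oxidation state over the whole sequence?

Carbon oxidation states along the series — carbon dioxide: +4, chloroform: +2, carbon tetrachloride: +4, formamide: +2.
Net change = +2 − (+4) = -2.

-2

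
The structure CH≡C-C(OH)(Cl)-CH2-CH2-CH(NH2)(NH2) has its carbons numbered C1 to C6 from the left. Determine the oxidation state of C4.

-2

Assign +1 per bond to O/N/halogen, −1 per bond to H or an electropositive element, and 0 per bond to carbon.
C4 has one bond to C (0), one bond to C (0), one bond to H (-1), one bond to H (-1).
Oxidation state = 0 + 0 − 1 − 1 = -2.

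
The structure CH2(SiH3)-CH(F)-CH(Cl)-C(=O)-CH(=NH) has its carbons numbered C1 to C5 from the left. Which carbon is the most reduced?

C1

Tallying each carbon's bonds:
C1: 1C, 2H, 1Si → 0 − 2 − 1 = -3
C2: 2C, 1H, 1F → 0 − 1 + 1 = 0
C3: 2C, 1H, 1Cl → 0 − 1 + 1 = 0
C4: 2C, 2O → 0 + 2 = +2
C5: 1C, 1H, 2N → 0 − 1 + 2 = +1
The most reduced carbon is C1 at -3.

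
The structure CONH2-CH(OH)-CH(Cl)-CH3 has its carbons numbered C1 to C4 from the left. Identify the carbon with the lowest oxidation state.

Tallying each carbon's bonds:
C1: 1C, 2O, 1N → 0 + 2 + 1 = +3
C2: 2C, 1H, 1O → 0 − 1 + 1 = 0
C3: 2C, 1H, 1Cl → 0 − 1 + 1 = 0
C4: 1C, 3H → 0 − 3 = -3
The most reduced carbon is C4 at -3.

C4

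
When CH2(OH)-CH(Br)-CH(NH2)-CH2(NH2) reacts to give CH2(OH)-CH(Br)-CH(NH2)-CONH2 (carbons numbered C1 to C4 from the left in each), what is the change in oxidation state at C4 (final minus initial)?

Before: C4 has 1 bond to C, 2 bonds to H, 1 bond to N → oxidation state -1.
After: C4 has 1 bond to C, 2 bonds to O, 1 bond to N → oxidation state +3.
Δ = +3 − (-1) = +4, so this is an oxidation at C4.

+4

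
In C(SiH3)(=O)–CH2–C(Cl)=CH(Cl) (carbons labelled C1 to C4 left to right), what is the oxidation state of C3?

Assign +1 per bond to O/N/halogen, −1 per bond to H or an electropositive element, and 0 per bond to carbon.
C3 has one bond to C (0), a double bond to C (2×0 = 0), one bond to Cl (+1).
Oxidation state = 0 + 0 + 1 = +1.

+1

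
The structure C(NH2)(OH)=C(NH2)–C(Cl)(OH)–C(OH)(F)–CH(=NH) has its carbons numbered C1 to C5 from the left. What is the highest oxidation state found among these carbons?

Tallying each carbon's bonds:
C1: 2C, 1O, 1N → 0 + 1 + 1 = +2
C2: 3C, 1N → 0 + 1 = +1
C3: 2C, 1O, 1Cl → 0 + 1 + 1 = +2
C4: 2C, 1O, 1F → 0 + 1 + 1 = +2
C5: 1C, 1H, 2N → 0 − 1 + 2 = +1
The highest value is +2.

+2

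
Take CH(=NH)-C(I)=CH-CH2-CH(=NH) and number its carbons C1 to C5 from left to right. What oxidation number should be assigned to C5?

+1

Bonds to more-electronegative neighbours contribute +1 each, bonds to H or metals contribute −1 each, and C–C bonds contribute 0.
C5 has one bond to C (0), one bond to H (-1), a double bond to N (2×+1 = +2).
Oxidation state = 0 − 1 + 2 = +1.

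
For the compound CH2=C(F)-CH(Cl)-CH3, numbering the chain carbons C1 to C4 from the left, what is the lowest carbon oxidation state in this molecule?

Assign +1 per bond to O/N/halogen, −1 per bond to H or an electropositive element, and 0 per bond to carbon. Tallying each carbon:
C1: 2C, 2H → 0 − 2 = -2
C2: 3C, 1F → 0 + 1 = +1
C3: 2C, 1H, 1Cl → 0 − 1 + 1 = 0
C4: 1C, 3H → 0 − 3 = -3
The lowest value is -3.

-3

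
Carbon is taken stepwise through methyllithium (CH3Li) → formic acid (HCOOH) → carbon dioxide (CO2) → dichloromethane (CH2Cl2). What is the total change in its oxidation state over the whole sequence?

Carbon oxidation states along the series — methyllithium: -4, formic acid: +2, carbon dioxide: +4, dichloromethane: 0.
Net change = 0 − (-4) = +4.

+4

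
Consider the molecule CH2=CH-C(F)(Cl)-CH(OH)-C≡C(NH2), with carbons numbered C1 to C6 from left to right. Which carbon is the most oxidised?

Count +1 for every bond to an atom more electronegative than carbon and −1 for every bond to one less electronegative; C–C bonds are 0. Tallying each carbon:
C1: 2C, 2H → 0 − 2 = -2
C2: 3C, 1H → 0 − 1 = -1
C3: 2C, 1F, 1Cl → 0 + 1 + 1 = +2
C4: 2C, 1H, 1O → 0 − 1 + 1 = 0
C5: 4C → 0 = 0
C6: 3C, 1N → 0 + 1 = +1
The most oxidised carbon is C3 at +2.

C3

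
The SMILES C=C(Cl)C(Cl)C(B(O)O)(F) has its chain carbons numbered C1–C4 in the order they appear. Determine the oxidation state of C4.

C4 has one bond to C (0), one bond to B (-1), one bond to F (+1), one bond to H (-1).
Oxidation state = 0 − 1 + 1 − 1 = -1.

-1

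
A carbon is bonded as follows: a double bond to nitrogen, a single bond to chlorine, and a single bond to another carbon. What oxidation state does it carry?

+3

Assign +1 per bond to O/N/halogen, −1 per bond to H or an electropositive element, and 0 per bond to carbon.
The carbon has one bond to C (0), a double bond to N (2×+1 = +2), one bond to Cl (+1).
Oxidation state = 0 + 2 + 1 = +3.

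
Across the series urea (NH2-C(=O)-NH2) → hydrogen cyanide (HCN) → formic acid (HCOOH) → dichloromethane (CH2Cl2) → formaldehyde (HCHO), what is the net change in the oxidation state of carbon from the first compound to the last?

Carbon oxidation states along the series — urea: +4, hydrogen cyanide: +2, formic acid: +2, dichloromethane: 0, formaldehyde: 0.
Net change = 0 − (+4) = -4.

-4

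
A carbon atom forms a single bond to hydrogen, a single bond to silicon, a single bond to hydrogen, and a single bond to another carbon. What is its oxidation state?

-3

The carbon has one bond to C (0), one bond to H (-1), one bond to Si (-1), one bond to H (-1).
Oxidation state = 0 − 1 − 1 − 1 = -3.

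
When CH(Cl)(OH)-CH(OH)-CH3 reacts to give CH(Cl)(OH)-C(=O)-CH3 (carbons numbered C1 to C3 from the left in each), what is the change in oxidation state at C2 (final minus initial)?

Before: C2 has 2 bonds to C, 1 bond to H, 1 bond to O → oxidation state 0.
After: C2 has 2 bonds to C, 2 bonds to O → oxidation state +2.
Δ = +2 − (0) = +2, so this is an oxidation at C2.

+2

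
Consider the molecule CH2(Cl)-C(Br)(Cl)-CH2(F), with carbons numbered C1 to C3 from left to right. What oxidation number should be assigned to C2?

+2

Count +1 for every bond to an atom more electronegative than carbon and −1 for every bond to one less electronegative; C–C bonds are 0.
C2 has one bond to C (0), one bond to C (0), one bond to Br (+1), one bond to Cl (+1).
Oxidation state = 0 + 0 + 1 + 1 = +2.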